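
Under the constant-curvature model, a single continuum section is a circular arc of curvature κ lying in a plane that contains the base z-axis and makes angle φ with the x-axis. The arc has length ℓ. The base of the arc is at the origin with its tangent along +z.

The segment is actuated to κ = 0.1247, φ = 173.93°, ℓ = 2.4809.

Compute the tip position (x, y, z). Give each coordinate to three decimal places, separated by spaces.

-0.379 0.040 2.442

θ = κ·ℓ = 0.1247 × 2.4809 = 0.30937 rad
ρ = (1 − cos θ)/κ = (1 − 0.95253)/0.1247 = 0.38070
z = sin θ / κ = 0.30446/0.1247 = 2.44151
x = ρ cos φ = 0.38070 × cos(173.93°) = -0.37857
y = ρ sin φ = 0.38070 × sin(173.93°) = 0.04026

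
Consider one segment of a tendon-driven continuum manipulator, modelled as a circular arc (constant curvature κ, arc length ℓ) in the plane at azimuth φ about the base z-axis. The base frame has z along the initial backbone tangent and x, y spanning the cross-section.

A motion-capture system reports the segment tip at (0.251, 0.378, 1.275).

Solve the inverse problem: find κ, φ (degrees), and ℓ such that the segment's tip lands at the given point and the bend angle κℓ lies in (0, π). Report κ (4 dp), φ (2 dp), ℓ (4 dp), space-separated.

ρ = √(x²+y²) = √(0.251² + 0.378²) = 0.45375
φ = atan2(y, x) mod 360° = atan2(0.378, 0.251) = 56.4150°
|p|² = ρ² + z² = 0.45375² + 1.275² = 1.83151
κ = 2ρ / |p|² = 2×0.45375 / 1.83151 = 0.49549
θ = 2·atan2(ρ, z) = 2·atan2(0.45375, 1.275) = 0.68380 rad
ℓ = θ/κ = 0.68380/0.49549 = 1.38006

0.4955 56.41 1.3801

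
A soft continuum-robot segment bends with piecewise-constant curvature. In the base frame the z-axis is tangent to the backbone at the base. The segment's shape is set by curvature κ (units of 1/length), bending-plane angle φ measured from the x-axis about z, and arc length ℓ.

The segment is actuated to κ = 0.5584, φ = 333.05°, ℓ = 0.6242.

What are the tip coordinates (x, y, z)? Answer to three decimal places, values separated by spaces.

0.096 -0.049 0.612

θ = κ·ℓ = 0.5584 × 0.6242 = 0.34855 rad
ρ = (1 − cos θ)/κ = (1 − 0.93987)/0.5584 = 0.10769
z = sin θ / κ = 0.34154/0.5584 = 0.61164
x = ρ cos φ = 0.10769 × cos(333.05°) = 0.09599
y = ρ sin φ = 0.10769 × sin(333.05°) = -0.04880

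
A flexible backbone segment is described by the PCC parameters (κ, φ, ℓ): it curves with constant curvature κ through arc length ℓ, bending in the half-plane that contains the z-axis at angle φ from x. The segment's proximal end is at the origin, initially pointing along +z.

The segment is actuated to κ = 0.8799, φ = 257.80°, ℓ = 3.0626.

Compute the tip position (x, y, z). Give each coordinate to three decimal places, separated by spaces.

θ = κ·ℓ = 0.8799 × 3.0626 = 2.69478 rad
ρ = (1 − cos θ)/κ = (1 − -0.90183)/0.8799 = 2.16142
z = sin θ / κ = 0.43209/0.8799 = 0.49107
x = ρ cos φ = 2.16142 × cos(257.80°) = -0.45676
y = ρ sin φ = 2.16142 × sin(257.80°) = -2.11260

-0.457 -2.113 0.491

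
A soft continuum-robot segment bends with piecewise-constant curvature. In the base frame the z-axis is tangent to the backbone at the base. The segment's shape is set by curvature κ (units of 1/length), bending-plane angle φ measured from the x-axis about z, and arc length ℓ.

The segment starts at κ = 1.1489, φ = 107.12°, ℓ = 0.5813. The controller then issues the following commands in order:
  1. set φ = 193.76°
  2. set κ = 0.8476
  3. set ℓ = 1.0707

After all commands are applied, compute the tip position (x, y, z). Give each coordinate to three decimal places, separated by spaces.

initial: κ=1.1489, φ=107.12°, ℓ=0.5813
cmd 1: set φ=193.76° → (κ,φ,ℓ)=(1.1489,193.76°,0.5813) → tip=(-0.1816,-0.0445,0.5390)
cmd 2: set κ=0.8476 → (κ,φ,ℓ)=(0.8476,193.76°,0.5813) → tip=(-0.1363,-0.0334,0.5581)
cmd 3: set ℓ=1.0707 → (κ,φ,ℓ)=(0.8476,193.76°,1.0707) → tip=(-0.4404,-0.1078,0.9297)

-0.440 -0.108 0.930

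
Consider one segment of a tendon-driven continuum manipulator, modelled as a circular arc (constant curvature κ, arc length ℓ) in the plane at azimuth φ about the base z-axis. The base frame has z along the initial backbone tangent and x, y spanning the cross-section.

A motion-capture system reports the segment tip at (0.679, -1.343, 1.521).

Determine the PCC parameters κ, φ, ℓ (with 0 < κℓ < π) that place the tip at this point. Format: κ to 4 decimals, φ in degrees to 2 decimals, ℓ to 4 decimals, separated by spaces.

ρ = √(x²+y²) = √(0.679² + -1.343²) = 1.50489
φ = atan2(y, x) mod 360° = atan2(-1.343, 0.679) = 296.8205°
|p|² = ρ² + z² = 1.50489² + 1.521² = 4.57813
κ = 2ρ / |p|² = 2×1.50489 / 4.57813 = 0.65742
θ = 2·atan2(ρ, z) = 2·atan2(1.50489, 1.521) = 1.56015 rad
ℓ = θ/κ = 1.56015/0.65742 = 2.37312

0.6574 296.82 2.3731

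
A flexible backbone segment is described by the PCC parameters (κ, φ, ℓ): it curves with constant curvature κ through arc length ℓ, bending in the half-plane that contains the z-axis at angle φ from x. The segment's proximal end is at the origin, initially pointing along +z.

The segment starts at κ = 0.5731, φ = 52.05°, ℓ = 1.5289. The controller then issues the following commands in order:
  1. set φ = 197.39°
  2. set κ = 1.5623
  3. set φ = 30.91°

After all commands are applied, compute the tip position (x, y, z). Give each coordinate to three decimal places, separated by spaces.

0.950 0.569 0.438

initial: κ=0.5731, φ=52.05°, ℓ=1.5289
cmd 1: set φ=197.39° → (κ,φ,ℓ)=(0.5731,197.39°,1.5289) → tip=(-0.5993,-0.1877,1.3406)
cmd 2: set κ=1.5623 → (κ,φ,ℓ)=(1.5623,197.39°,1.5289) → tip=(-1.0565,-0.3309,0.4377)
cmd 3: set φ=30.91° → (κ,φ,ℓ)=(1.5623,30.91°,1.5289) → tip=(0.9499,0.5687,0.4377)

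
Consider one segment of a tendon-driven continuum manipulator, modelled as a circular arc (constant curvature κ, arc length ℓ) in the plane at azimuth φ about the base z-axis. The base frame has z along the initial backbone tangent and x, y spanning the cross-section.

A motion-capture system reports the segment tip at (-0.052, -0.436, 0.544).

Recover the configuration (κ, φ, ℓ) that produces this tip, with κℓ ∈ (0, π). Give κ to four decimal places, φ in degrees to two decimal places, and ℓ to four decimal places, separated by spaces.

1.7968 263.20 0.7559

ρ = √(x²+y²) = √(-0.052² + -0.436²) = 0.43909
φ = atan2(y, x) mod 360° = atan2(-0.436, -0.052) = 263.1987°
|p|² = ρ² + z² = 0.43909² + 0.544² = 0.48874
κ = 2ρ / |p|² = 2×0.43909 / 0.48874 = 1.79684
θ = 2·atan2(ρ, z) = 2·atan2(0.43909, 0.544) = 1.35817 rad
ℓ = θ/κ = 1.35817/1.79684 = 0.75587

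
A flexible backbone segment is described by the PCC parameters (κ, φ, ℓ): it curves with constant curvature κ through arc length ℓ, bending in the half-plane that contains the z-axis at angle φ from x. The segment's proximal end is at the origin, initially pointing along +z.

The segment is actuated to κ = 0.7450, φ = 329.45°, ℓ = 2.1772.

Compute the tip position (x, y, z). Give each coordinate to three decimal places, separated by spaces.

θ = κ·ℓ = 0.7450 × 2.1772 = 1.62201 rad
ρ = (1 − cos θ)/κ = (1 − -0.05120)/0.7450 = 1.41100
z = sin θ / κ = 0.99869/0.7450 = 1.34052
x = ρ cos φ = 1.41100 × cos(329.45°) = 1.21513
y = ρ sin φ = 1.41100 × sin(329.45°) = -0.71720

1.215 -0.717 1.341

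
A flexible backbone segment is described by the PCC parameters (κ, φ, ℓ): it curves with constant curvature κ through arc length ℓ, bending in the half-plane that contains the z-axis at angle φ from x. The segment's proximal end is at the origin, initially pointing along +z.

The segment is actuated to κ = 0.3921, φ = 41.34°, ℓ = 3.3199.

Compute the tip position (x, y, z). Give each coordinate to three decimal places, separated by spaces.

θ = κ·ℓ = 0.3921 × 3.3199 = 1.30173 rad
ρ = (1 − cos θ)/κ = (1 − 0.26583)/0.3921 = 1.87241
z = sin θ / κ = 0.96402/0.3921 = 2.45861
x = ρ cos φ = 1.87241 × cos(41.34°) = 1.40581
y = ρ sin φ = 1.87241 × sin(41.34°) = 1.23677

1.406 1.237 2.459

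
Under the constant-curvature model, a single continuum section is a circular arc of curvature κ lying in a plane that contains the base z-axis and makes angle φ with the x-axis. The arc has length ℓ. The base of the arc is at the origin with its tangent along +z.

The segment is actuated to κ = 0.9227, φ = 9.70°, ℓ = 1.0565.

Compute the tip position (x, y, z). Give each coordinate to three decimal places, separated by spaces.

θ = κ·ℓ = 0.9227 × 1.0565 = 0.97483 rad
ρ = (1 − cos θ)/κ = (1 − 0.56131)/0.9227 = 0.47545
z = sin θ / κ = 0.82761/0.9227 = 0.89694
x = ρ cos φ = 0.47545 × cos(9.70°) = 0.46865
y = ρ sin φ = 0.47545 × sin(9.70°) = 0.08011

0.469 0.080 0.897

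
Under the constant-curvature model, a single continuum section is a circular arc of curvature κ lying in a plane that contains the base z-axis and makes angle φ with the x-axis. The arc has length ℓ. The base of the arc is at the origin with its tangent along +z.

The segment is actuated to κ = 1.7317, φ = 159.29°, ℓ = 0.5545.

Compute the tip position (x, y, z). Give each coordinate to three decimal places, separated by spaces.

-0.230 0.087 0.473

θ = κ·ℓ = 1.7317 × 0.5545 = 0.96023 rad
ρ = (1 − cos θ)/κ = (1 − 0.57333)/1.7317 = 0.24639
z = sin θ / κ = 0.81932/1.7317 = 0.47313
x = ρ cos φ = 0.24639 × cos(159.29°) = -0.23047
y = ρ sin φ = 0.24639 × sin(159.29°) = 0.08713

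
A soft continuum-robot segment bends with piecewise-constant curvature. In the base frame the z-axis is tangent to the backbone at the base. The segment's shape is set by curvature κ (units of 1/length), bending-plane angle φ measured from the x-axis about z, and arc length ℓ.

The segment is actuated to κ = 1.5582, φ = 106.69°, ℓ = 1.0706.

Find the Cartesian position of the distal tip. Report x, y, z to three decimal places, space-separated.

θ = κ·ℓ = 1.5582 × 1.0706 = 1.66821 rad
ρ = (1 − cos θ)/κ = (1 − -0.09726)/1.5582 = 0.70418
z = sin θ / κ = 0.99526/1.5582 = 0.63872
x = ρ cos φ = 0.70418 × cos(106.69°) = -0.20224
y = ρ sin φ = 0.70418 × sin(106.69°) = 0.67452

-0.202 0.675 0.639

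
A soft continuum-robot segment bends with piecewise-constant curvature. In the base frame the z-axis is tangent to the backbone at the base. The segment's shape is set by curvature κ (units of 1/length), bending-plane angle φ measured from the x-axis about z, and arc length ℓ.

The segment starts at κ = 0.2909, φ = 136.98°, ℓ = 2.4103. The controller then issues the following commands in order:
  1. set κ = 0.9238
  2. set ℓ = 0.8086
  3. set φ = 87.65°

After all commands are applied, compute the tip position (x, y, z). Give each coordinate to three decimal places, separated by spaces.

0.012 0.288 0.735

initial: κ=0.2909, φ=136.98°, ℓ=2.4103
cmd 1: set κ=0.9238 → (κ,φ,ℓ)=(0.9238,136.98°,2.4103) → tip=(-1.2741,1.1889,0.8579)
cmd 2: set ℓ=0.8086 → (κ,φ,ℓ)=(0.9238,136.98°,0.8086) → tip=(-0.2107,0.1966,0.7355)
cmd 3: set φ=87.65° → (κ,φ,ℓ)=(0.9238,87.65°,0.8086) → tip=(0.0118,0.2880,0.7355)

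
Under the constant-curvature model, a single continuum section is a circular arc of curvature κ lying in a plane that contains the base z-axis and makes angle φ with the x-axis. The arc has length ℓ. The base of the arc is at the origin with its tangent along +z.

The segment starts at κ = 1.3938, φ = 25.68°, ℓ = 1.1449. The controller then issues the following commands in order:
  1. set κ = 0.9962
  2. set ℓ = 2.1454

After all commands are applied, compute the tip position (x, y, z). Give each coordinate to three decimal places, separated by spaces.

initial: κ=1.3938, φ=25.68°, ℓ=1.1449
cmd 1: set κ=0.9962 → (κ,φ,ℓ)=(0.9962,25.68°,1.1449) → tip=(0.5273,0.2536,0.9123)
cmd 2: set ℓ=2.1454 → (κ,φ,ℓ)=(0.9962,25.68°,2.1454) → tip=(1.3901,0.6684,0.8470)

1.390 0.668 0.847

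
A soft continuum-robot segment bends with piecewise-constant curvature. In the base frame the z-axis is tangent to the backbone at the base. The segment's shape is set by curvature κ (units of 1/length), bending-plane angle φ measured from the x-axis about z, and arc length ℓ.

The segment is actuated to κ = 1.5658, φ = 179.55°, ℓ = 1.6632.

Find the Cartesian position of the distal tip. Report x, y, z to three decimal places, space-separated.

θ = κ·ℓ = 1.5658 × 1.6632 = 2.60424 rad
ρ = (1 − cos θ)/κ = (1 − -0.85907)/1.5658 = 1.18729
z = sin θ / κ = 0.51186/1.5658 = 0.32690
x = ρ cos φ = 1.18729 × cos(179.55°) = -1.18726
y = ρ sin φ = 1.18729 × sin(179.55°) = 0.00932

-1.187 0.009 0.327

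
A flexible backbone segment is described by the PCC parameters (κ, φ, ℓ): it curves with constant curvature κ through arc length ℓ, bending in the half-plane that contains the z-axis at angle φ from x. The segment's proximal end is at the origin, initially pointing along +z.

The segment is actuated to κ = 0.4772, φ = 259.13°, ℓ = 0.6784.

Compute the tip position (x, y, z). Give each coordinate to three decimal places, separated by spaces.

-0.021 -0.107 0.667

θ = κ·ℓ = 0.4772 × 0.6784 = 0.32373 rad
ρ = (1 − cos θ)/κ = (1 − 0.94805)/0.4772 = 0.10885
z = sin θ / κ = 0.31811/0.4772 = 0.66661
x = ρ cos φ = 0.10885 × cos(259.13°) = -0.02053
y = ρ sin φ = 0.10885 × sin(259.13°) = -0.10690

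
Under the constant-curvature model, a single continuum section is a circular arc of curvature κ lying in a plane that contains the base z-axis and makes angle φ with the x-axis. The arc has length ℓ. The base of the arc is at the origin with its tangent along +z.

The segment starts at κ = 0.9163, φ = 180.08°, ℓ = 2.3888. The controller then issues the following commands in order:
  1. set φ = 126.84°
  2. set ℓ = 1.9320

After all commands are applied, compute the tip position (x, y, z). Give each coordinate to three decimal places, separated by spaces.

-0.784 1.047 1.070

initial: κ=0.9163, φ=180.08°, ℓ=2.3888
cmd 1: set φ=126.84° → (κ,φ,ℓ)=(0.9163,126.84°,2.3888) → tip=(-1.0335,1.3795,0.8895)
cmd 2: set ℓ=1.9320 → (κ,φ,ℓ)=(0.9163,126.84°,1.9320) → tip=(-0.7840,1.0465,1.0697)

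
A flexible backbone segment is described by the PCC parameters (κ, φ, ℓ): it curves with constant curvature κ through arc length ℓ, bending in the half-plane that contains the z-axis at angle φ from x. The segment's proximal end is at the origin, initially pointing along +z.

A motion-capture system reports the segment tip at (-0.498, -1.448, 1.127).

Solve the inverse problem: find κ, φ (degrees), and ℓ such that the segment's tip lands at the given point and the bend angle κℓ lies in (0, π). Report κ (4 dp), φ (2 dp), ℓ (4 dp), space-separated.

0.8472 251.02 2.2104

ρ = √(x²+y²) = √(-0.498² + -1.448²) = 1.53124
φ = atan2(y, x) mod 360° = atan2(-1.448, -0.498) = 251.0207°
|p|² = ρ² + z² = 1.53124² + 1.127² = 3.61484
κ = 2ρ / |p|² = 2×1.53124 / 3.61484 = 0.84720
θ = 2·atan2(ρ, z) = 2·atan2(1.53124, 1.127) = 1.87263 rad
ℓ = θ/κ = 1.87263/0.84720 = 2.21037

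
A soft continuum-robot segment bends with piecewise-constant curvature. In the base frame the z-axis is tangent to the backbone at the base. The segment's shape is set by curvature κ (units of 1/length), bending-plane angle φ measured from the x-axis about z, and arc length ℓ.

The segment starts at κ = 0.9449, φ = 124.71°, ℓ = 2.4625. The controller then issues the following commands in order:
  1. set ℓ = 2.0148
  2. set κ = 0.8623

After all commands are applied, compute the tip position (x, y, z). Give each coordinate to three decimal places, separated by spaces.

-0.770 1.111 1.144

initial: κ=0.9449, φ=124.71°, ℓ=2.4625
cmd 1: set ℓ=2.0148 → (κ,φ,ℓ)=(0.9449,124.71°,2.0148) → tip=(-0.7996,1.1543,1.0002)
cmd 2: set κ=0.8623 → (κ,φ,ℓ)=(0.8623,124.71°,2.0148) → tip=(-0.7698,1.1114,1.1436)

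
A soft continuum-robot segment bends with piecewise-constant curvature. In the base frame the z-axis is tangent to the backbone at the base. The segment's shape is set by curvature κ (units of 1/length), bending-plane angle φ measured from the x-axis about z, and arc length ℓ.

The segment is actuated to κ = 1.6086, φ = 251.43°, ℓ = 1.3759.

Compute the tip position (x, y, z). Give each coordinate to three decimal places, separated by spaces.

θ = κ·ℓ = 1.6086 × 1.3759 = 2.21327 rad
ρ = (1 − cos θ)/κ = (1 − -0.59918)/1.6086 = 0.99414
z = sin θ / κ = 0.80061/1.6086 = 0.49771
x = ρ cos φ = 0.99414 × cos(251.43°) = -0.31660
y = ρ sin φ = 0.99414 × sin(251.43°) = -0.94238

-0.317 -0.942 0.498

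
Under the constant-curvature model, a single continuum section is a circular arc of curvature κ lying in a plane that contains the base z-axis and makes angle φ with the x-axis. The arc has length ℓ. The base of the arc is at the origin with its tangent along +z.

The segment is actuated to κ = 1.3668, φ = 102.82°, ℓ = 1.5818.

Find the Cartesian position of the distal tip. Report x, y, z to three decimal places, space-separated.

-0.253 1.111 0.607

θ = κ·ℓ = 1.3668 × 1.5818 = 2.16200 rad
ρ = (1 − cos θ)/κ = (1 − -0.55736)/1.3668 = 1.13942
z = sin θ / κ = 0.83027/1.3668 = 0.60745
x = ρ cos φ = 1.13942 × cos(102.82°) = -0.25283
y = ρ sin φ = 1.13942 × sin(102.82°) = 1.11102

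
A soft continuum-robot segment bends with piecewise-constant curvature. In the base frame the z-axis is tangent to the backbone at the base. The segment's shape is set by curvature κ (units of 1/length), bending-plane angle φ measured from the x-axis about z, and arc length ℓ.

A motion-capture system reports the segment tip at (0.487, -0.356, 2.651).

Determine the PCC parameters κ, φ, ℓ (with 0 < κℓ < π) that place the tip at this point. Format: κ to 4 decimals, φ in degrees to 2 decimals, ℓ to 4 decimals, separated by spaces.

ρ = √(x²+y²) = √(0.487² + -0.356²) = 0.60325
φ = atan2(y, x) mod 360° = atan2(-0.356, 0.487) = 323.8330°
|p|² = ρ² + z² = 0.60325² + 2.651² = 7.39171
κ = 2ρ / |p|² = 2×0.60325 / 7.39171 = 0.16322
θ = 2·atan2(ρ, z) = 2·atan2(0.60325, 2.651) = 0.44749 rad
ℓ = θ/κ = 0.44749/0.16322 = 2.74159

0.1632 323.83 2.7416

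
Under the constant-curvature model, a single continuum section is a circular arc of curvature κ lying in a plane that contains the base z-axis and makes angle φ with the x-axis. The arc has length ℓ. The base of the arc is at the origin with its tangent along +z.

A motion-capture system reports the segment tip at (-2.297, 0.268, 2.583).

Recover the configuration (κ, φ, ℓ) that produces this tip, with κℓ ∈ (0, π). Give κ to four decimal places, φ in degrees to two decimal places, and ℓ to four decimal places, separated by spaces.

ρ = √(x²+y²) = √(-2.297² + 0.268²) = 2.31258
φ = atan2(y, x) mod 360° = atan2(0.268, -2.297) = 173.3452°
|p|² = ρ² + z² = 2.31258² + 2.583² = 12.01992
κ = 2ρ / |p|² = 2×2.31258 / 12.01992 = 0.38479
θ = 2·atan2(ρ, z) = 2·atan2(2.31258, 2.583) = 1.46043 rad
ℓ = θ/κ = 1.46043/0.38479 = 3.79539

0.3848 173.35 3.7954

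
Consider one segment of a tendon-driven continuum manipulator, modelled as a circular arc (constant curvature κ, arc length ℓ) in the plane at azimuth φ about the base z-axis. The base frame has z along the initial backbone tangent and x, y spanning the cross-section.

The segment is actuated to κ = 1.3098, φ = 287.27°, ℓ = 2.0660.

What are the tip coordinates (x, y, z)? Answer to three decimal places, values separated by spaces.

0.432 -1.390 0.322

θ = κ·ℓ = 1.3098 × 2.0660 = 2.70605 rad
ρ = (1 − cos θ)/κ = (1 − -0.90664)/1.3098 = 1.45567
z = sin θ / κ = 0.42191/1.3098 = 0.32211
x = ρ cos φ = 1.45567 × cos(287.27°) = 0.43215
y = ρ sin φ = 1.45567 × sin(287.27°) = -1.39005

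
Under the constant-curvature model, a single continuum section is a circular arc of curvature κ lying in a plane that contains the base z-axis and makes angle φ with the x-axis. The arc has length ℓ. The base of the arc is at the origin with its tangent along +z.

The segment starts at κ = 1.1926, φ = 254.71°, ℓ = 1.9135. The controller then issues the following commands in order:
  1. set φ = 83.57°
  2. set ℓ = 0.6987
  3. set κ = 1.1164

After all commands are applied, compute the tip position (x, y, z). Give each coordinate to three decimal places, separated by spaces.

initial: κ=1.1926, φ=254.71°, ℓ=1.9135
cmd 1: set φ=83.57° → (κ,φ,ℓ)=(1.1926,83.57°,1.9135) → tip=(0.1552,1.3771,0.6352)
cmd 2: set ℓ=0.6987 → (κ,φ,ℓ)=(1.1926,83.57°,0.6987) → tip=(0.0308,0.2729,0.6206)
cmd 3: set κ=1.1164 → (κ,φ,ℓ)=(1.1164,83.57°,0.6987) → tip=(0.0290,0.2573,0.6300)

0.029 0.257 0.630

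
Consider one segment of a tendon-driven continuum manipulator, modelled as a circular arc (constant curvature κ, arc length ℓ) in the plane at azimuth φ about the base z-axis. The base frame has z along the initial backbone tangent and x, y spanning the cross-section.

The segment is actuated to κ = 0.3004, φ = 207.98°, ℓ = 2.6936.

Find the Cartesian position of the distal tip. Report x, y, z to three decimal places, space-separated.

θ = κ·ℓ = 0.3004 × 2.6936 = 0.80916 rad
ρ = (1 − cos θ)/κ = (1 − 0.69011)/0.3004 = 1.03160
z = sin θ / κ = 0.72371/0.3004 = 2.40914
x = ρ cos φ = 1.03160 × cos(207.98°) = -0.91101
y = ρ sin φ = 1.03160 × sin(207.98°) = -0.48399

-0.911 -0.484 2.409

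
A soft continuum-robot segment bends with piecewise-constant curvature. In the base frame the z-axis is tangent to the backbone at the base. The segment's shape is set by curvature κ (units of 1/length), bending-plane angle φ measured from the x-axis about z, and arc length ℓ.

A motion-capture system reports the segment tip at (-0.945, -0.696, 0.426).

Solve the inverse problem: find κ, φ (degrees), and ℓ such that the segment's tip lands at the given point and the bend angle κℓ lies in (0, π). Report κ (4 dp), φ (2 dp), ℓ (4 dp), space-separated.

1.5057 216.37 1.6240

ρ = √(x²+y²) = √(-0.945² + -0.696²) = 1.17364
φ = atan2(y, x) mod 360° = atan2(-0.696, -0.945) = 216.3719°
|p|² = ρ² + z² = 1.17364² + 0.426² = 1.55892
κ = 2ρ / |p|² = 2×1.17364 / 1.55892 = 1.50572
θ = 2·atan2(ρ, z) = 2·atan2(1.17364, 0.426) = 2.44522 rad
ℓ = θ/κ = 2.44522/1.50572 = 1.62396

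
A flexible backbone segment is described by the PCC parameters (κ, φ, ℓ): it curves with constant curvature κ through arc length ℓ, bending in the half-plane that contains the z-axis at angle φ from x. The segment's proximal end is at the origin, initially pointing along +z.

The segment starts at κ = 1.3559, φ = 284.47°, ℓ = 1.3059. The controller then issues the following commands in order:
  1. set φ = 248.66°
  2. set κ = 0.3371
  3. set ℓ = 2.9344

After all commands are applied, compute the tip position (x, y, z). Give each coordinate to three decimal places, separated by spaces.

initial: κ=1.3559, φ=284.47°, ℓ=1.3059
cmd 1: set φ=248.66° → (κ,φ,ℓ)=(1.3559,248.66°,1.3059) → tip=(-0.3217,-0.8233,0.7228)
cmd 2: set κ=0.3371 → (κ,φ,ℓ)=(0.3371,248.66°,1.3059) → tip=(-0.1029,-0.2634,1.2641)
cmd 3: set ℓ=2.9344 → (κ,φ,ℓ)=(0.3371,248.66°,2.9344) → tip=(-0.4865,-1.2451,2.4787)

-0.486 -1.245 2.479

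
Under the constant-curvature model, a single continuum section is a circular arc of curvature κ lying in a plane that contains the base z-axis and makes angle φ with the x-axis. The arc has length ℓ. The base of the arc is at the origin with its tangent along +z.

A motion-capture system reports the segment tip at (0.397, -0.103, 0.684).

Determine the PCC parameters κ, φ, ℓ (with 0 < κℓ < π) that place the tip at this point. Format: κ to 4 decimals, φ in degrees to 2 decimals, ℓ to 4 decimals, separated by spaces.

ρ = √(x²+y²) = √(0.397² + -0.103²) = 0.41014
φ = atan2(y, x) mod 360° = atan2(-0.103, 0.397) = 345.4555°
|p|² = ρ² + z² = 0.41014² + 0.684² = 0.63607
κ = 2ρ / |p|² = 2×0.41014 / 0.63607 = 1.28961
θ = 2·atan2(ρ, z) = 2·atan2(0.41014, 0.684) = 1.08029 rad
ℓ = θ/κ = 1.08029/1.28961 = 0.83769

1.2896 345.46 0.8377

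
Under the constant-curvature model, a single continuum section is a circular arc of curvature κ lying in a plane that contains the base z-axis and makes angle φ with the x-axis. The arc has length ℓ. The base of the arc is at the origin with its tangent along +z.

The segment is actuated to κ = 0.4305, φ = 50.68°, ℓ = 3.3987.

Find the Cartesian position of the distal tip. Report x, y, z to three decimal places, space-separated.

1.314 1.604 2.309

θ = κ·ℓ = 0.4305 × 3.3987 = 1.46314 rad
ρ = (1 − cos θ)/κ = (1 − 0.10745)/0.4305 = 2.07329
z = sin θ / κ = 0.99421/0.4305 = 2.30943
x = ρ cos φ = 2.07329 × cos(50.68°) = 1.31374
y = ρ sin φ = 2.07329 × sin(50.68°) = 1.60394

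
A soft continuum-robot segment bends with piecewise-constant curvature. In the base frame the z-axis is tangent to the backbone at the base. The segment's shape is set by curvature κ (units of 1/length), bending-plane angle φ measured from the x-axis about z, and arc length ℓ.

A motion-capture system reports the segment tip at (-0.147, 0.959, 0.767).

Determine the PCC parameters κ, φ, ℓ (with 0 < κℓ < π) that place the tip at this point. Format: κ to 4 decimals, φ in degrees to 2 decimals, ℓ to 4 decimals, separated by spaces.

1.2686 98.71 1.4218

ρ = √(x²+y²) = √(-0.147² + 0.959²) = 0.97020
φ = atan2(y, x) mod 360° = atan2(0.959, -0.147) = 98.7147°
|p|² = ρ² + z² = 0.97020² + 0.767² = 1.52958
κ = 2ρ / |p|² = 2×0.97020 / 1.52958 = 1.26859
θ = 2·atan2(ρ, z) = 2·atan2(0.97020, 0.767) = 1.80368 rad
ℓ = θ/κ = 1.80368/1.26859 = 1.42180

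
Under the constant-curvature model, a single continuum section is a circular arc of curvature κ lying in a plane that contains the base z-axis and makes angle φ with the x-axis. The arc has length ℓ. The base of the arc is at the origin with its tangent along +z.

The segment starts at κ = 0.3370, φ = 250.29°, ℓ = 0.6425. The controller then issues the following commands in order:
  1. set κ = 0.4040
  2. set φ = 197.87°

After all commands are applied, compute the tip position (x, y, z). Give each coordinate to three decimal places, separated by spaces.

initial: κ=0.3370, φ=250.29°, ℓ=0.6425
cmd 1: set κ=0.4040 → (κ,φ,ℓ)=(0.4040,250.29°,0.6425) → tip=(-0.0280,-0.0781,0.6353)
cmd 2: set φ=197.87° → (κ,φ,ℓ)=(0.4040,197.87°,0.6425) → tip=(-0.0789,-0.0254,0.6353)

-0.079 -0.025 0.635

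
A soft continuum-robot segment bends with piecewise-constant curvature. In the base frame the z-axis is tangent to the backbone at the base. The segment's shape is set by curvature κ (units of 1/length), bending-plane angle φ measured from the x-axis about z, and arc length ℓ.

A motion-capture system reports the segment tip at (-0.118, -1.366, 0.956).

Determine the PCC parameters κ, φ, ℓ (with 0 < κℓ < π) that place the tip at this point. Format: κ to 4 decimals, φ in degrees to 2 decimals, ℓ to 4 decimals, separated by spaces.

ρ = √(x²+y²) = √(-0.118² + -1.366²) = 1.37109
φ = atan2(y, x) mod 360° = atan2(-1.366, -0.118) = 265.0628°
|p|² = ρ² + z² = 1.37109² + 0.956² = 2.79382
κ = 2ρ / |p|² = 2×1.37109 / 2.79382 = 0.98152
θ = 2·atan2(ρ, z) = 2·atan2(1.37109, 0.956) = 1.92383 rad
ℓ = θ/κ = 1.92383/0.98152 = 1.96006

0.9815 265.06 1.9601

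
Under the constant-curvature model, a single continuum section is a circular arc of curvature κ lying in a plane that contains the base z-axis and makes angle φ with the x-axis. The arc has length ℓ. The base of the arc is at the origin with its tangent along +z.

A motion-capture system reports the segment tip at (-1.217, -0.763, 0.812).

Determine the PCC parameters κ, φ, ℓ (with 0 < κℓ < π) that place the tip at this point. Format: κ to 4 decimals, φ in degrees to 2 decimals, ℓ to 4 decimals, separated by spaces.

1.0552 212.09 2.0021

ρ = √(x²+y²) = √(-1.217² + -0.763²) = 1.43640
φ = atan2(y, x) mod 360° = atan2(-0.763, -1.217) = 212.0857°
|p|² = ρ² + z² = 1.43640² + 0.812² = 2.72260
κ = 2ρ / |p|² = 2×1.43640 / 2.72260 = 1.05517
θ = 2·atan2(ρ, z) = 2·atan2(1.43640, 0.812) = 2.11256 rad
ℓ = θ/κ = 2.11256/1.05517 = 2.00211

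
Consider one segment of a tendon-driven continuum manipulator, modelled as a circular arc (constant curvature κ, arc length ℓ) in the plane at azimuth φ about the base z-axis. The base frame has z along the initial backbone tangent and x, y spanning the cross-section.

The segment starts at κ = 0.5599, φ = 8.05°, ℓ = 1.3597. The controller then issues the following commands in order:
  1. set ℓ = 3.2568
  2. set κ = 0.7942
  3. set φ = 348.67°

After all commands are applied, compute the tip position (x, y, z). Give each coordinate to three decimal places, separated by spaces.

2.284 -0.458 0.664

initial: κ=0.5599, φ=8.05°, ℓ=1.3597
cmd 1: set ℓ=3.2568 → (κ,φ,ℓ)=(0.5599,8.05°,3.2568) → tip=(2.2106,0.3126,1.7293)
cmd 2: set κ=0.7942 → (κ,φ,ℓ)=(0.7942,8.05°,3.2568) → tip=(2.3063,0.3262,0.6635)
cmd 3: set φ=348.67° → (κ,φ,ℓ)=(0.7942,348.67°,3.2568) → tip=(2.2838,-0.4576,0.6635)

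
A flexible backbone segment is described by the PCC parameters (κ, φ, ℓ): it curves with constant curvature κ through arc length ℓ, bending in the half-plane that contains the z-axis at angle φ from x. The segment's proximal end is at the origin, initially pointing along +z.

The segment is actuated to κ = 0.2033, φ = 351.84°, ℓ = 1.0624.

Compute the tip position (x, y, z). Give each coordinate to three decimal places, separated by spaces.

0.113 -0.016 1.054

θ = κ·ℓ = 0.2033 × 1.0624 = 0.21599 rad
ρ = (1 − cos θ)/κ = (1 − 0.97677)/0.2033 = 0.11429
z = sin θ / κ = 0.21431/0.2033 = 1.05416
x = ρ cos φ = 0.11429 × cos(351.84°) = 0.11313
y = ρ sin φ = 0.11429 × sin(351.84°) = -0.01622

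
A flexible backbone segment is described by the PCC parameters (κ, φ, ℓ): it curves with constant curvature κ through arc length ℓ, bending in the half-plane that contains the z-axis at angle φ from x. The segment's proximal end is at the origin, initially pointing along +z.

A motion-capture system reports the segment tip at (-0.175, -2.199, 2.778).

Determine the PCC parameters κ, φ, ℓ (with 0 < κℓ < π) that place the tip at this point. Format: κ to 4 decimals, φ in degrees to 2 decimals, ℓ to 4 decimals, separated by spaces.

0.3506 265.45 3.8283

ρ = √(x²+y²) = √(-0.175² + -2.199²) = 2.20595
φ = atan2(y, x) mod 360° = atan2(-2.199, -0.175) = 265.4499°
|p|² = ρ² + z² = 2.20595² + 2.778² = 12.58351
κ = 2ρ / |p|² = 2×2.20595 / 12.58351 = 0.35061
θ = 2·atan2(ρ, z) = 2·atan2(2.20595, 2.778) = 1.34224 rad
ℓ = θ/κ = 1.34224/0.35061 = 3.82830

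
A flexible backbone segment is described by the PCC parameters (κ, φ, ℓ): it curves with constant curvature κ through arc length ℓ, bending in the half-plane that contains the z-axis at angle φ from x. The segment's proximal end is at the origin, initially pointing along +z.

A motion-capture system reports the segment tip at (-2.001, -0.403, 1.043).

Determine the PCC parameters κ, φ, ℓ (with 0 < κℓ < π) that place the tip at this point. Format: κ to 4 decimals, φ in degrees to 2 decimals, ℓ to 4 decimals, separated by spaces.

0.7770 191.39 2.8274

ρ = √(x²+y²) = √(-2.001² + -0.403²) = 2.04118
φ = atan2(y, x) mod 360° = atan2(-0.403, -2.001) = 191.3870°
|p|² = ρ² + z² = 2.04118² + 1.043² = 5.25426
κ = 2ρ / |p|² = 2×2.04118 / 5.25426 = 0.77696
θ = 2·atan2(ρ, z) = 2·atan2(2.04118, 1.043) = 2.19681 rad
ℓ = θ/κ = 2.19681/0.77696 = 2.82743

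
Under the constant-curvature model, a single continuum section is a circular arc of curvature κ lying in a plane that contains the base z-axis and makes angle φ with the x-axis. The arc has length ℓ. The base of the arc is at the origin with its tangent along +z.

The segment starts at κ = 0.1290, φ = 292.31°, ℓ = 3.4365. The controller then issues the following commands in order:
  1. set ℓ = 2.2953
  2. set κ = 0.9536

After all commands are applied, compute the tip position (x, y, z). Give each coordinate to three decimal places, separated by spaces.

0.629 -1.532 0.855

initial: κ=0.1290, φ=292.31°, ℓ=3.4365
cmd 1: set ℓ=2.2953 → (κ,φ,ℓ)=(0.1290,292.31°,2.2953) → tip=(0.1281,-0.3121,2.2619)
cmd 2: set κ=0.9536 → (κ,φ,ℓ)=(0.9536,292.31°,2.2953) → tip=(0.6287,-1.5323,0.8547)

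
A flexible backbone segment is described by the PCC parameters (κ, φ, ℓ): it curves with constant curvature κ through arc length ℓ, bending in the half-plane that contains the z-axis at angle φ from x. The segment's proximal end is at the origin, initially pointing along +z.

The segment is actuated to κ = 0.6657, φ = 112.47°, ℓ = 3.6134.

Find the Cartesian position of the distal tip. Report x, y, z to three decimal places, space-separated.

-1.000 2.417 1.009

θ = κ·ℓ = 0.6657 × 3.6134 = 2.40544 rad
ρ = (1 − cos θ)/κ = (1 − -0.74106)/0.6657 = 2.61538
z = sin θ / κ = 0.67144/0.6657 = 1.00862
x = ρ cos φ = 2.61538 × cos(112.47°) = -0.99960
y = ρ sin φ = 2.61538 × sin(112.47°) = 2.41682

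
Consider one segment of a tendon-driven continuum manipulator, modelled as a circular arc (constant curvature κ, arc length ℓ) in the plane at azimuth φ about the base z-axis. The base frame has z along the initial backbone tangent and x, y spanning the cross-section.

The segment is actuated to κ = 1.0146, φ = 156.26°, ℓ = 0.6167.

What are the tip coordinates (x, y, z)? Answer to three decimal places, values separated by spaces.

θ = κ·ℓ = 1.0146 × 0.6167 = 0.62570 rad
ρ = (1 − cos θ)/κ = (1 − 0.81055)/1.0146 = 0.18672
z = sin θ / κ = 0.58567/1.0146 = 0.57724
x = ρ cos φ = 0.18672 × cos(156.26°) = -0.17092
y = ρ sin φ = 0.18672 × sin(156.26°) = 0.07517

-0.171 0.075 0.577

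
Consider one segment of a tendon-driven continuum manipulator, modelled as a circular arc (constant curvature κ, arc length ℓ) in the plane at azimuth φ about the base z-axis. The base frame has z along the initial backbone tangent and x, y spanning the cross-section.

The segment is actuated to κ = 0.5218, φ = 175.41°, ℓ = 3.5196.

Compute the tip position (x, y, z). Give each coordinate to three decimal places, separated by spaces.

-2.412 0.194 1.849

θ = κ·ℓ = 0.5218 × 3.5196 = 1.83653 rad
ρ = (1 − cos θ)/κ = (1 − -0.26261)/0.5218 = 2.41973
z = sin θ / κ = 0.96490/0.5218 = 1.84918
x = ρ cos φ = 2.41973 × cos(175.41°) = -2.41197
y = ρ sin φ = 2.41973 × sin(175.41°) = 0.19364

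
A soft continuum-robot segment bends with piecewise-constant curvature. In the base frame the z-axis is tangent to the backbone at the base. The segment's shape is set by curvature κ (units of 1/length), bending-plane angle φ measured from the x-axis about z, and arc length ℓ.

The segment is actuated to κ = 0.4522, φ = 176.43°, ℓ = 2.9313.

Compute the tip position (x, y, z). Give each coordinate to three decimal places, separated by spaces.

-1.671 0.104 2.145

θ = κ·ℓ = 0.4522 × 2.9313 = 1.32553 rad
ρ = (1 − cos θ)/κ = (1 − 0.24281)/0.4522 = 1.67446
z = sin θ / κ = 0.97007/0.4522 = 2.14523
x = ρ cos φ = 1.67446 × cos(176.43°) = -1.67121
y = ρ sin φ = 1.67446 × sin(176.43°) = 0.10426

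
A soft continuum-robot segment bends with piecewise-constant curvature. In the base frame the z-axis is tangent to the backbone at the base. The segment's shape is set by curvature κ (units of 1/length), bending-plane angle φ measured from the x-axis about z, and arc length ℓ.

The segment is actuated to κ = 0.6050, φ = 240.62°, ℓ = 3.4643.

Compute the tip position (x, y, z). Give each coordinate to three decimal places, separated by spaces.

-1.217 -2.162 1.430

θ = κ·ℓ = 0.6050 × 3.4643 = 2.09590 rad
ρ = (1 − cos θ)/κ = (1 − -0.50130)/0.6050 = 2.48149
z = sin θ / κ = 0.86527/0.6050 = 1.43020
x = ρ cos φ = 2.48149 × cos(240.62°) = -1.21742
y = ρ sin φ = 2.48149 × sin(240.62°) = -2.16234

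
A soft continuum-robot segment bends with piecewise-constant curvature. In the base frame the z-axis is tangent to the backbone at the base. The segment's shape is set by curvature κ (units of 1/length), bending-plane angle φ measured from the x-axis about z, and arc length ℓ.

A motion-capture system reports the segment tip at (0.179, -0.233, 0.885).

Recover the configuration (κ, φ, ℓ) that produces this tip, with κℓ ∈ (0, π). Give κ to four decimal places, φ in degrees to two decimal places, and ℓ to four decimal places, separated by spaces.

ρ = √(x²+y²) = √(0.179² + -0.233²) = 0.29382
φ = atan2(y, x) mod 360° = atan2(-0.233, 0.179) = 307.5329°
|p|² = ρ² + z² = 0.29382² + 0.885² = 0.86956
κ = 2ρ / |p|² = 2×0.29382 / 0.86956 = 0.67579
θ = 2·atan2(ρ, z) = 2·atan2(0.29382, 0.885) = 0.64110 rad
ℓ = θ/κ = 0.64110/0.67579 = 0.94866

0.6758 307.53 0.9487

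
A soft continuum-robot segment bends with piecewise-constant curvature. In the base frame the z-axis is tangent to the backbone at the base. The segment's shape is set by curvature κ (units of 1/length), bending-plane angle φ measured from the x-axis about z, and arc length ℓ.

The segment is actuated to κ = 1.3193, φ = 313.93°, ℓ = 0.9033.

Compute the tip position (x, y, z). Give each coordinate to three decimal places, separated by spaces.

0.331 -0.344 0.704

θ = κ·ℓ = 1.3193 × 0.9033 = 1.19172 rad
ρ = (1 − cos θ)/κ = (1 − 0.37006)/1.3193 = 0.47748
z = sin θ / κ = 0.92901/1.3193 = 0.70417
x = ρ cos φ = 0.47748 × cos(313.93°) = 0.33127
y = ρ sin φ = 0.47748 × sin(313.93°) = -0.34388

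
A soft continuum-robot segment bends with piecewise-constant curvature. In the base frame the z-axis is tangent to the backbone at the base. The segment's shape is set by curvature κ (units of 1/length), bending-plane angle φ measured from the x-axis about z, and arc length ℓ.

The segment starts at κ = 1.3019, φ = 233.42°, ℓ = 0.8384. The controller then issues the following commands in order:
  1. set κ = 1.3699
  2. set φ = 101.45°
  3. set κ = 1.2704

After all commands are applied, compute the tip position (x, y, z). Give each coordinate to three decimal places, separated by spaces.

-0.081 0.398 0.689

initial: κ=1.3019, φ=233.42°, ℓ=0.8384
cmd 1: set κ=1.3699 → (κ,φ,ℓ)=(1.3699,233.42°,0.8384) → tip=(-0.2567,-0.3460,0.6659)
cmd 2: set φ=101.45° → (κ,φ,ℓ)=(1.3699,101.45°,0.8384) → tip=(-0.0855,0.4222,0.6659)
cmd 3: set κ=1.2704 → (κ,φ,ℓ)=(1.2704,101.45°,0.8384) → tip=(-0.0806,0.3978,0.6886)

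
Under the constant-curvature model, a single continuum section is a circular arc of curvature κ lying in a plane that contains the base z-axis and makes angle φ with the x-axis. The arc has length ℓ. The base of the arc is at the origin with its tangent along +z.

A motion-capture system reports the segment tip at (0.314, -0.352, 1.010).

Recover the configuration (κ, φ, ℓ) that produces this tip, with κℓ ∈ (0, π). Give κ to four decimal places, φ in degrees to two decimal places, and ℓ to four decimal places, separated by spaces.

ρ = √(x²+y²) = √(0.314² + -0.352²) = 0.47170
φ = atan2(y, x) mod 360° = atan2(-0.352, 0.314) = 311.7344°
|p|² = ρ² + z² = 0.47170² + 1.010² = 1.24260
κ = 2ρ / |p|² = 2×0.47170 / 1.24260 = 0.75921
θ = 2·atan2(ρ, z) = 2·atan2(0.47170, 1.010) = 0.87385 rad
ℓ = θ/κ = 0.87385/0.75921 = 1.15099

0.7592 311.73 1.1510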